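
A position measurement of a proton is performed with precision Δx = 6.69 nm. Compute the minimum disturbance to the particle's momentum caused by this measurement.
7.882 × 10^-27 kg·m/s

The uncertainty principle implies that measuring position disturbs momentum:
ΔxΔp ≥ ℏ/2

When we measure position with precision Δx, we necessarily introduce a momentum uncertainty:
Δp ≥ ℏ/(2Δx)
Δp_min = (1.055e-34 J·s) / (2 × 6.690e-09 m)
Δp_min = 7.882e-27 kg·m/s

The more precisely we measure position, the greater the momentum disturbance.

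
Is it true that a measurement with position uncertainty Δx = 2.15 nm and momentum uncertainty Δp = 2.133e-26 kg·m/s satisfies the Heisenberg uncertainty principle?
No, it violates the uncertainty principle (impossible measurement).

Calculate the product ΔxΔp:
ΔxΔp = (2.150e-09 m) × (2.133e-26 kg·m/s)
ΔxΔp = 4.586e-35 J·s

Compare to the minimum allowed value ℏ/2:
ℏ/2 = 5.273e-35 J·s

Since ΔxΔp = 4.586e-35 J·s < 5.273e-35 J·s = ℏ/2,
the measurement violates the uncertainty principle.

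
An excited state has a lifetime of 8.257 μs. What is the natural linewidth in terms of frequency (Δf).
9.638 kHz

Using the energy-time uncertainty principle and E = hf:
ΔEΔt ≥ ℏ/2
hΔf·Δt ≥ ℏ/2

The minimum frequency uncertainty is:
Δf = ℏ/(2hτ) = 1/(4πτ)
Δf = 1/(4π × 8.257e-06 s)
Δf = 9.638e+03 Hz = 9.638 kHz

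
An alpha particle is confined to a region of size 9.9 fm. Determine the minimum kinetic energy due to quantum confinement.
13.323 keV

Using the uncertainty principle:

1. Position uncertainty: Δx ≈ 9.900e-15 m
2. Minimum momentum uncertainty: Δp = ℏ/(2Δx) = 5.326e-21 kg·m/s
3. Minimum kinetic energy:
   KE = (Δp)²/(2m) = (5.326e-21)²/(2 × 6.645e-27 kg)
   KE = 2.135e-15 J = 13.323 keV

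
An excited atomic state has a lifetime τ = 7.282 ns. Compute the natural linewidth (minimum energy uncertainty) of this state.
45.194 neV

Using the energy-time uncertainty principle:
ΔEΔt ≥ ℏ/2

The lifetime τ represents the time uncertainty Δt.
The natural linewidth (minimum energy uncertainty) is:

ΔE = ℏ/(2τ)
ΔE = (1.055e-34 J·s) / (2 × 7.282e-09 s)
ΔE = 7.241e-27 J = 45.194 neV

This natural linewidth limits the precision of spectroscopic measurements.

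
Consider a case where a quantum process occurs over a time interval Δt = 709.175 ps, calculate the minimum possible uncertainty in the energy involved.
464.069 neV

Using the energy-time uncertainty principle:
ΔEΔt ≥ ℏ/2

The minimum uncertainty in energy is:
ΔE_min = ℏ/(2Δt)
ΔE_min = (1.055e-34 J·s) / (2 × 7.092e-10 s)
ΔE_min = 7.435e-26 J = 464.069 neV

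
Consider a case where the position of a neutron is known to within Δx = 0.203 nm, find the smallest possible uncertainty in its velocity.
155.079 m/s

Using the Heisenberg uncertainty principle and Δp = mΔv:
ΔxΔp ≥ ℏ/2
Δx(mΔv) ≥ ℏ/2

The minimum uncertainty in velocity is:
Δv_min = ℏ/(2mΔx)
Δv_min = (1.055e-34 J·s) / (2 × 1.675e-27 kg × 2.030e-10 m)
Δv_min = 1.551e+02 m/s = 155.079 m/s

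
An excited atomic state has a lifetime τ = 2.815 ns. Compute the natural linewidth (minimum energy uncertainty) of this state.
116.912 neV

Using the energy-time uncertainty principle:
ΔEΔt ≥ ℏ/2

The lifetime τ represents the time uncertainty Δt.
The natural linewidth (minimum energy uncertainty) is:

ΔE = ℏ/(2τ)
ΔE = (1.055e-34 J·s) / (2 × 2.815e-09 s)
ΔE = 1.873e-26 J = 116.912 neV

This natural linewidth limits the precision of spectroscopic measurements.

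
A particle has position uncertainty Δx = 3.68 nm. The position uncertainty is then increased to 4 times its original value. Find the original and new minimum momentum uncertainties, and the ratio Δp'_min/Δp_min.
Original Δp_min = 1.433 × 10^-26 kg·m/s; new Δp'_min = 3.582 × 10^-27 kg·m/s; ratio Δp'_min/Δp_min = 1/4.

From the uncertainty principle ΔxΔp ≥ ℏ/2, the minimum momentum uncertainty is Δp_min = ℏ/(2Δx).

Original (Δx = 3.68 nm = 3.680e-09 m):
Δp_min = (1.055e-34 J·s)/(2 × 3.680e-09 m) = 1.433e-26 kg·m/s

When Δx → 4Δx:
Δp'_min = ℏ/(2 × 4Δx) = (1/4) × ℏ/(2Δx) = (1/4) × Δp_min
Δp'_min = 1/4 × 1.433e-26 kg·m/s = 3.582e-27 kg·m/s

Since Δp_min ∝ 1/Δx, when Δx is increased to 4 times its original value, Δp_min decreases to 1/4 of its original value.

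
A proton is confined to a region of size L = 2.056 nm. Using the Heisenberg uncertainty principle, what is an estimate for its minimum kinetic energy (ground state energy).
1.227 μeV

Using the uncertainty principle to estimate ground state energy:

1. The position uncertainty is approximately the confinement size:
   Δx ≈ L = 2.056e-09 m

2. From ΔxΔp ≥ ℏ/2, the minimum momentum uncertainty is:
   Δp ≈ ℏ/(2L) = 2.565e-26 kg·m/s

3. The kinetic energy is approximately:
   KE ≈ (Δp)²/(2m) = (2.565e-26)²/(2 × 1.673e-27 kg)
   KE ≈ 1.966e-25 J = 1.227 μeV

This is an order-of-magnitude estimate of the ground state energy.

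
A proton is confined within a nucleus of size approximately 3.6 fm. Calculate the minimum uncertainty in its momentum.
1.465 × 10^-20 kg·m/s

Using the Heisenberg uncertainty principle:
ΔxΔp ≥ ℏ/2

With Δx ≈ L = 3.600e-15 m (the confinement size):
Δp_min = ℏ/(2Δx)
Δp_min = (1.055e-34 J·s) / (2 × 3.600e-15 m)
Δp_min = 1.465e-20 kg·m/s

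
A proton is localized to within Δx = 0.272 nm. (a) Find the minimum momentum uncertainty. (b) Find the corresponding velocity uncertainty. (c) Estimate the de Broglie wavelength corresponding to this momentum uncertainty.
(a) Δp_min = 1.939 × 10^-25 kg·m/s
(b) Δv_min = 115.899 m/s
(c) λ_dB = 3.418 nm

Step-by-step:

(a) From the uncertainty principle:
Δp_min = ℏ/(2Δx) = (1.055e-34 J·s)/(2 × 2.720e-10 m) = 1.939e-25 kg·m/s

(b) The velocity uncertainty:
Δv = Δp/m = (1.939e-25 kg·m/s)/(1.673e-27 kg) = 1.159e+02 m/s = 115.899 m/s

(c) The de Broglie wavelength for this momentum:
λ = h/p = (6.626e-34 J·s)/(1.939e-25 kg·m/s) = 3.418e-09 m = 3.418 nm

Note: The de Broglie wavelength is comparable to the localization size, as expected from wave-particle duality.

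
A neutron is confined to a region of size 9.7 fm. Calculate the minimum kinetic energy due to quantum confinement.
55.057 keV

Using the uncertainty principle:

1. Position uncertainty: Δx ≈ 9.700e-15 m
2. Minimum momentum uncertainty: Δp = ℏ/(2Δx) = 5.436e-21 kg·m/s
3. Minimum kinetic energy:
   KE = (Δp)²/(2m) = (5.436e-21)²/(2 × 1.675e-27 kg)
   KE = 8.821e-15 J = 55.057 keV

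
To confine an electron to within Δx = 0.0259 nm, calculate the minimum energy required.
14.199 eV

Localizing a particle requires giving it sufficient momentum uncertainty:

1. From uncertainty principle: Δp ≥ ℏ/(2Δx)
   Δp_min = (1.055e-34 J·s) / (2 × 2.590e-11 m)
   Δp_min = 2.036e-24 kg·m/s

2. This momentum uncertainty corresponds to kinetic energy:
   KE ≈ (Δp)²/(2m) = (2.036e-24)²/(2 × 9.109e-31 kg)
   KE = 2.275e-18 J = 14.199 eV

Tighter localization requires more energy.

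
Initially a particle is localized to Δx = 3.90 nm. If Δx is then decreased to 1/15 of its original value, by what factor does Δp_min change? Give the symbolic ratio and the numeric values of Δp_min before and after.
Original Δp_min = 1.352 × 10^-26 kg·m/s; new Δp'_min = 2.028 × 10^-25 kg·m/s; ratio Δp'_min/Δp_min = 15.

From the uncertainty principle ΔxΔp ≥ ℏ/2, the minimum momentum uncertainty is Δp_min = ℏ/(2Δx).

Original (Δx = 3.90 nm = 3.900e-09 m):
Δp_min = (1.055e-34 J·s)/(2 × 3.900e-09 m) = 1.352e-26 kg·m/s

When Δx → (1/15)Δx:
Δp'_min = ℏ/(2 × (1/15)Δx) = 15 × ℏ/(2Δx) = 15 × Δp_min
Δp'_min = 15 × 1.352e-26 kg·m/s = 2.028e-25 kg·m/s

Since Δp_min ∝ 1/Δx, when Δx is decreased to 1/15 of its original value, Δp_min increases to 15 times its original value.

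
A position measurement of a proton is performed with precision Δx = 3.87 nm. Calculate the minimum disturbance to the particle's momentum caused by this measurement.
1.362 × 10^-26 kg·m/s

The uncertainty principle implies that measuring position disturbs momentum:
ΔxΔp ≥ ℏ/2

When we measure position with precision Δx, we necessarily introduce a momentum uncertainty:
Δp ≥ ℏ/(2Δx)
Δp_min = (1.055e-34 J·s) / (2 × 3.870e-09 m)
Δp_min = 1.362e-26 kg·m/s

The more precisely we measure position, the greater the momentum disturbance.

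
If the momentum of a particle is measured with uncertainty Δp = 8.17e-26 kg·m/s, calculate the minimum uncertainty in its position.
645.393 pm

Using the Heisenberg uncertainty principle:
ΔxΔp ≥ ℏ/2

The minimum uncertainty in position is:
Δx_min = ℏ/(2Δp)
Δx_min = (1.055e-34 J·s) / (2 × 8.170e-26 kg·m/s)
Δx_min = 6.454e-10 m = 645.393 pm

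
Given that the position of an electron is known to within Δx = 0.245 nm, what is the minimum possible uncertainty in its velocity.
236.260 km/s

Using the Heisenberg uncertainty principle and Δp = mΔv:
ΔxΔp ≥ ℏ/2
Δx(mΔv) ≥ ℏ/2

The minimum uncertainty in velocity is:
Δv_min = ℏ/(2mΔx)
Δv_min = (1.055e-34 J·s) / (2 × 9.109e-31 kg × 2.450e-10 m)
Δv_min = 2.363e+05 m/s = 236.260 km/s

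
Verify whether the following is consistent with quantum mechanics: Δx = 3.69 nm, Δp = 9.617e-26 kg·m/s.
Yes, it satisfies the uncertainty principle.

Calculate the product ΔxΔp:
ΔxΔp = (3.690e-09 m) × (9.617e-26 kg·m/s)
ΔxΔp = 3.549e-34 J·s

Compare to the minimum allowed value ℏ/2:
ℏ/2 = 5.273e-35 J·s

Since ΔxΔp = 3.549e-34 J·s ≥ 5.273e-35 J·s = ℏ/2,
the measurement satisfies the uncertainty principle.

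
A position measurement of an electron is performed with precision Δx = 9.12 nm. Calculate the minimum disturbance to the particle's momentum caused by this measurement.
5.782 × 10^-27 kg·m/s

The uncertainty principle implies that measuring position disturbs momentum:
ΔxΔp ≥ ℏ/2

When we measure position with precision Δx, we necessarily introduce a momentum uncertainty:
Δp ≥ ℏ/(2Δx)
Δp_min = (1.055e-34 J·s) / (2 × 9.120e-09 m)
Δp_min = 5.782e-27 kg·m/s

The more precisely we measure position, the greater the momentum disturbance.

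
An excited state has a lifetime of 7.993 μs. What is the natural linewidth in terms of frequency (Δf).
9.956 kHz

Using the energy-time uncertainty principle and E = hf:
ΔEΔt ≥ ℏ/2
hΔf·Δt ≥ ℏ/2

The minimum frequency uncertainty is:
Δf = ℏ/(2hτ) = 1/(4πτ)
Δf = 1/(4π × 7.993e-06 s)
Δf = 9.956e+03 Hz = 9.956 kHz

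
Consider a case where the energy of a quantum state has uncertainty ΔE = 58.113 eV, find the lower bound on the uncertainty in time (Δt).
5.663 as

Using the energy-time uncertainty principle:
ΔEΔt ≥ ℏ/2

The minimum uncertainty in time is:
Δt_min = ℏ/(2ΔE)
Δt_min = (1.055e-34 J·s) / (2 × 9.311e-18 J)
Δt_min = 5.663e-18 s = 5.663 as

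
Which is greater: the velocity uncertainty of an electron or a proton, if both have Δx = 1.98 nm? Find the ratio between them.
The electron has the larger minimum velocity uncertainty, by a ratio of 1836.2.

For both particles, Δp_min = ℏ/(2Δx) = 2.663e-26 kg·m/s (same for both).

The velocity uncertainty is Δv = Δp/m:
- electron: Δv = 2.663e-26 / 9.109e-31 = 2.923e+04 m/s = 29.234 km/s
- proton: Δv = 2.663e-26 / 1.673e-27 = 1.592e+01 m/s = 15.921 m/s

Ratio: 2.923e+04 / 1.592e+01 = 1836.2

The lighter particle has larger velocity uncertainty because Δv ∝ 1/m.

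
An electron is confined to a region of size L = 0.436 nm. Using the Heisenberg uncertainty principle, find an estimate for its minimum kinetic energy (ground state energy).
50.106 meV

Using the uncertainty principle to estimate ground state energy:

1. The position uncertainty is approximately the confinement size:
   Δx ≈ L = 4.360e-10 m

2. From ΔxΔp ≥ ℏ/2, the minimum momentum uncertainty is:
   Δp ≈ ℏ/(2L) = 1.209e-25 kg·m/s

3. The kinetic energy is approximately:
   KE ≈ (Δp)²/(2m) = (1.209e-25)²/(2 × 9.109e-31 kg)
   KE ≈ 8.028e-21 J = 50.106 meV

This is an order-of-magnitude estimate of the ground state energy.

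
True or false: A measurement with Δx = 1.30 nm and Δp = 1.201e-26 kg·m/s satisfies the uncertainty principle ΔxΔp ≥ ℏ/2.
No, it violates the uncertainty principle (impossible measurement).

Calculate the product ΔxΔp:
ΔxΔp = (1.300e-09 m) × (1.201e-26 kg·m/s)
ΔxΔp = 1.561e-35 J·s

Compare to the minimum allowed value ℏ/2:
ℏ/2 = 5.273e-35 J·s

Since ΔxΔp = 1.561e-35 J·s < 5.273e-35 J·s = ℏ/2,
the measurement violates the uncertainty principle.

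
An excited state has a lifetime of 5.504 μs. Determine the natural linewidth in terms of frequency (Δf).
14.458 kHz

Using the energy-time uncertainty principle and E = hf:
ΔEΔt ≥ ℏ/2
hΔf·Δt ≥ ℏ/2

The minimum frequency uncertainty is:
Δf = ℏ/(2hτ) = 1/(4πτ)
Δf = 1/(4π × 5.504e-06 s)
Δf = 1.446e+04 Hz = 14.458 kHz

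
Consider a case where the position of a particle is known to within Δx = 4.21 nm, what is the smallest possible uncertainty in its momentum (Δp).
1.252 × 10^-26 kg·m/s

Using the Heisenberg uncertainty principle:
ΔxΔp ≥ ℏ/2

The minimum uncertainty in momentum is:
Δp_min = ℏ/(2Δx)
Δp_min = (1.055e-34 J·s) / (2 × 4.210e-09 m)
Δp_min = 1.252e-26 kg·m/s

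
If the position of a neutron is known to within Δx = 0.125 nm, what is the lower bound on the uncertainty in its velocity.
251.849 m/s

Using the Heisenberg uncertainty principle and Δp = mΔv:
ΔxΔp ≥ ℏ/2
Δx(mΔv) ≥ ℏ/2

The minimum uncertainty in velocity is:
Δv_min = ℏ/(2mΔx)
Δv_min = (1.055e-34 J·s) / (2 × 1.675e-27 kg × 1.250e-10 m)
Δv_min = 2.518e+02 m/s = 251.849 m/s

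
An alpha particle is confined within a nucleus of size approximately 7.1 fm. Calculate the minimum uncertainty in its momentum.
7.427 × 10^-21 kg·m/s

Using the Heisenberg uncertainty principle:
ΔxΔp ≥ ℏ/2

With Δx ≈ L = 7.100e-15 m (the confinement size):
Δp_min = ℏ/(2Δx)
Δp_min = (1.055e-34 J·s) / (2 × 7.100e-15 m)
Δp_min = 7.427e-21 kg·m/s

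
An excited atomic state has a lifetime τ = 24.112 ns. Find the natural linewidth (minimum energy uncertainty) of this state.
13.649 neV

Using the energy-time uncertainty principle:
ΔEΔt ≥ ℏ/2

The lifetime τ represents the time uncertainty Δt.
The natural linewidth (minimum energy uncertainty) is:

ΔE = ℏ/(2τ)
ΔE = (1.055e-34 J·s) / (2 × 2.411e-08 s)
ΔE = 2.187e-27 J = 13.649 neV

This natural linewidth limits the precision of spectroscopic measurements.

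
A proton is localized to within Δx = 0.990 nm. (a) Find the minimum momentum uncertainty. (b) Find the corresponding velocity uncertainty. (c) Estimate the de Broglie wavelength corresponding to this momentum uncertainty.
(a) Δp_min = 5.326 × 10^-26 kg·m/s
(b) Δv_min = 31.843 m/s
(c) λ_dB = 12.441 nm

Step-by-step:

(a) From the uncertainty principle:
Δp_min = ℏ/(2Δx) = (1.055e-34 J·s)/(2 × 9.900e-10 m) = 5.326e-26 kg·m/s

(b) The velocity uncertainty:
Δv = Δp/m = (5.326e-26 kg·m/s)/(1.673e-27 kg) = 3.184e+01 m/s = 31.843 m/s

(c) The de Broglie wavelength for this momentum:
λ = h/p = (6.626e-34 J·s)/(5.326e-26 kg·m/s) = 1.244e-08 m = 12.441 nm

Note: The de Broglie wavelength is comparable to the localization size, as expected from wave-particle duality.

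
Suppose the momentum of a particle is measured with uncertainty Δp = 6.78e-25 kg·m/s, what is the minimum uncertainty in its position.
77.771 pm

Using the Heisenberg uncertainty principle:
ΔxΔp ≥ ℏ/2

The minimum uncertainty in position is:
Δx_min = ℏ/(2Δp)
Δx_min = (1.055e-34 J·s) / (2 × 6.780e-25 kg·m/s)
Δx_min = 7.777e-11 m = 77.771 pm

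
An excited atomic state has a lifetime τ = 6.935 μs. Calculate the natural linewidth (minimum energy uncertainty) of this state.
47.456 peV

Using the energy-time uncertainty principle:
ΔEΔt ≥ ℏ/2

The lifetime τ represents the time uncertainty Δt.
The natural linewidth (minimum energy uncertainty) is:

ΔE = ℏ/(2τ)
ΔE = (1.055e-34 J·s) / (2 × 6.935e-06 s)
ΔE = 7.603e-30 J = 47.456 peV

This natural linewidth limits the precision of spectroscopic measurements.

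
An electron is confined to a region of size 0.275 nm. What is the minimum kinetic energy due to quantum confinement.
125.950 meV

Using the uncertainty principle:

1. Position uncertainty: Δx ≈ 2.750e-10 m
2. Minimum momentum uncertainty: Δp = ℏ/(2Δx) = 1.917e-25 kg·m/s
3. Minimum kinetic energy:
   KE = (Δp)²/(2m) = (1.917e-25)²/(2 × 9.109e-31 kg)
   KE = 2.018e-20 J = 125.950 meV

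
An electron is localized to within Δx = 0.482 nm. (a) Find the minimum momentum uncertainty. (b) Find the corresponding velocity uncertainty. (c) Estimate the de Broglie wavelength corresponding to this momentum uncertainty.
(a) Δp_min = 1.094 × 10^-25 kg·m/s
(b) Δv_min = 120.091 km/s
(c) λ_dB = 6.057 nm

Step-by-step:

(a) From the uncertainty principle:
Δp_min = ℏ/(2Δx) = (1.055e-34 J·s)/(2 × 4.820e-10 m) = 1.094e-25 kg·m/s

(b) The velocity uncertainty:
Δv = Δp/m = (1.094e-25 kg·m/s)/(9.109e-31 kg) = 1.201e+05 m/s = 120.091 km/s

(c) The de Broglie wavelength for this momentum:
λ = h/p = (6.626e-34 J·s)/(1.094e-25 kg·m/s) = 6.057e-09 m = 6.057 nm

Note: The de Broglie wavelength is comparable to the localization size, as expected from wave-particle duality.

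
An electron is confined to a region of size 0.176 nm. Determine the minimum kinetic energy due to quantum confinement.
307.495 meV

Using the uncertainty principle:

1. Position uncertainty: Δx ≈ 1.760e-10 m
2. Minimum momentum uncertainty: Δp = ℏ/(2Δx) = 2.996e-25 kg·m/s
3. Minimum kinetic energy:
   KE = (Δp)²/(2m) = (2.996e-25)²/(2 × 9.109e-31 kg)
   KE = 4.927e-20 J = 307.495 meV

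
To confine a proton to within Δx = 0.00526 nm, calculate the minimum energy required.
187.492 meV

Localizing a particle requires giving it sufficient momentum uncertainty:

1. From uncertainty principle: Δp ≥ ℏ/(2Δx)
   Δp_min = (1.055e-34 J·s) / (2 × 5.260e-12 m)
   Δp_min = 1.002e-23 kg·m/s

2. This momentum uncertainty corresponds to kinetic energy:
   KE ≈ (Δp)²/(2m) = (1.002e-23)²/(2 × 1.673e-27 kg)
   KE = 3.004e-20 J = 187.492 meV

Tighter localization requires more energy.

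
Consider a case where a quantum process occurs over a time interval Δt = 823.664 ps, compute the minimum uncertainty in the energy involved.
399.563 neV

Using the energy-time uncertainty principle:
ΔEΔt ≥ ℏ/2

The minimum uncertainty in energy is:
ΔE_min = ℏ/(2Δt)
ΔE_min = (1.055e-34 J·s) / (2 × 8.237e-10 s)
ΔE_min = 6.402e-26 J = 399.563 neV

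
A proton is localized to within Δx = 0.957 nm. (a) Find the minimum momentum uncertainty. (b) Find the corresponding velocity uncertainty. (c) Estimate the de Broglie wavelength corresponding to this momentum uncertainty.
(a) Δp_min = 5.510 × 10^-26 kg·m/s
(b) Δv_min = 32.941 m/s
(c) λ_dB = 12.026 nm

Step-by-step:

(a) From the uncertainty principle:
Δp_min = ℏ/(2Δx) = (1.055e-34 J·s)/(2 × 9.570e-10 m) = 5.510e-26 kg·m/s

(b) The velocity uncertainty:
Δv = Δp/m = (5.510e-26 kg·m/s)/(1.673e-27 kg) = 3.294e+01 m/s = 32.941 m/s

(c) The de Broglie wavelength for this momentum:
λ = h/p = (6.626e-34 J·s)/(5.510e-26 kg·m/s) = 1.203e-08 m = 12.026 nm

Note: The de Broglie wavelength is comparable to the localization size, as expected from wave-particle duality.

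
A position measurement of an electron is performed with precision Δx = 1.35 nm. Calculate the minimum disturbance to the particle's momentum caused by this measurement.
3.906 × 10^-26 kg·m/s

The uncertainty principle implies that measuring position disturbs momentum:
ΔxΔp ≥ ℏ/2

When we measure position with precision Δx, we necessarily introduce a momentum uncertainty:
Δp ≥ ℏ/(2Δx)
Δp_min = (1.055e-34 J·s) / (2 × 1.350e-09 m)
Δp_min = 3.906e-26 kg·m/s

The more precisely we measure position, the greater the momentum disturbance.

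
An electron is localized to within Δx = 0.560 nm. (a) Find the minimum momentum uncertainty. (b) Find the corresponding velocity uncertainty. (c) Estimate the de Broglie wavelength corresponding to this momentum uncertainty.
(a) Δp_min = 9.416 × 10^-26 kg·m/s
(b) Δv_min = 103.364 km/s
(c) λ_dB = 7.037 nm

Step-by-step:

(a) From the uncertainty principle:
Δp_min = ℏ/(2Δx) = (1.055e-34 J·s)/(2 × 5.600e-10 m) = 9.416e-26 kg·m/s

(b) The velocity uncertainty:
Δv = Δp/m = (9.416e-26 kg·m/s)/(9.109e-31 kg) = 1.034e+05 m/s = 103.364 km/s

(c) The de Broglie wavelength for this momentum:
λ = h/p = (6.626e-34 J·s)/(9.416e-26 kg·m/s) = 7.037e-09 m = 7.037 nm

Note: The de Broglie wavelength is comparable to the localization size, as expected from wave-particle duality.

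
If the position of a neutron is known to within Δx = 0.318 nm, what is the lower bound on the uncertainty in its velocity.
98.997 m/s

Using the Heisenberg uncertainty principle and Δp = mΔv:
ΔxΔp ≥ ℏ/2
Δx(mΔv) ≥ ℏ/2

The minimum uncertainty in velocity is:
Δv_min = ℏ/(2mΔx)
Δv_min = (1.055e-34 J·s) / (2 × 1.675e-27 kg × 3.180e-10 m)
Δv_min = 9.900e+01 m/s = 98.997 m/s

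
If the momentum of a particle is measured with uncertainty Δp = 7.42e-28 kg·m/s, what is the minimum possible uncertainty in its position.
71.063 nm

Using the Heisenberg uncertainty principle:
ΔxΔp ≥ ℏ/2

The minimum uncertainty in position is:
Δx_min = ℏ/(2Δp)
Δx_min = (1.055e-34 J·s) / (2 × 7.420e-28 kg·m/s)
Δx_min = 7.106e-08 m = 71.063 nm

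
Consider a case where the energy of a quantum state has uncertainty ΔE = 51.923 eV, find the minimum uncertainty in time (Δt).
6.338 as

Using the energy-time uncertainty principle:
ΔEΔt ≥ ℏ/2

The minimum uncertainty in time is:
Δt_min = ℏ/(2ΔE)
Δt_min = (1.055e-34 J·s) / (2 × 8.319e-18 J)
Δt_min = 6.338e-18 s = 6.338 as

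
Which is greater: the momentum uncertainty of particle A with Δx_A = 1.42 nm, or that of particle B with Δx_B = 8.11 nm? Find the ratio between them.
Particle A has the larger minimum momentum uncertainty, by a factor of 5.71.

For each particle, the minimum momentum uncertainty is Δp_min = ℏ/(2Δx):

Particle A: Δp_A = ℏ/(2×1.420e-09 m) = 3.713e-26 kg·m/s
Particle B: Δp_B = ℏ/(2×8.110e-09 m) = 6.502e-27 kg·m/s

Ratio: Δp_A/Δp_B = 5.71

Since Δp_min ∝ 1/Δx, the particle with smaller position uncertainty (A) has larger momentum uncertainty.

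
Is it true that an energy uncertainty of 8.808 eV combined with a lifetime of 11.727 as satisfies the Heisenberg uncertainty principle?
No, it violates the uncertainty relation.

Calculate the product ΔEΔt:
ΔE = 8.808 eV = 1.411e-18 J
ΔEΔt = (1.411e-18 J) × (1.173e-17 s)
ΔEΔt = 1.655e-35 J·s

Compare to the minimum allowed value ℏ/2:
ℏ/2 = 5.273e-35 J·s

Since ΔEΔt = 1.655e-35 J·s < 5.273e-35 J·s = ℏ/2,
this violates the uncertainty relation.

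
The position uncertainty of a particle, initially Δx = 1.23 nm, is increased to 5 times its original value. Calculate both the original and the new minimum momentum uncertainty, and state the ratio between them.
Original Δp_min = 4.287 × 10^-26 kg·m/s; new Δp'_min = 8.574 × 10^-27 kg·m/s; ratio Δp'_min/Δp_min = 1/5.

From the uncertainty principle ΔxΔp ≥ ℏ/2, the minimum momentum uncertainty is Δp_min = ℏ/(2Δx).

Original (Δx = 1.23 nm = 1.230e-09 m):
Δp_min = (1.055e-34 J·s)/(2 × 1.230e-09 m) = 4.287e-26 kg·m/s

When Δx → 5Δx:
Δp'_min = ℏ/(2 × 5Δx) = (1/5) × ℏ/(2Δx) = (1/5) × Δp_min
Δp'_min = 1/5 × 4.287e-26 kg·m/s = 8.574e-27 kg·m/s

Since Δp_min ∝ 1/Δx, when Δx is increased to 5 times its original value, Δp_min decreases to 1/5 of its original value.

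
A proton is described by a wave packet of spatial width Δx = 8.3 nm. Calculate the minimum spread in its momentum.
6.353 × 10^-27 kg·m/s

For a wave packet, the spatial width Δx and momentum spread Δp are related by the uncertainty principle:
ΔxΔp ≥ ℏ/2

The minimum momentum spread is:
Δp_min = ℏ/(2Δx)
Δp_min = (1.055e-34 J·s) / (2 × 8.300e-09 m)
Δp_min = 6.353e-27 kg·m/s

A wave packet cannot have both a well-defined position and well-defined momentum.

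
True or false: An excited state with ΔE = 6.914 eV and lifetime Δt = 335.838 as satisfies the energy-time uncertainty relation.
Yes, it satisfies the uncertainty relation.

Calculate the product ΔEΔt:
ΔE = 6.914 eV = 1.108e-18 J
ΔEΔt = (1.108e-18 J) × (3.358e-16 s)
ΔEΔt = 3.720e-34 J·s

Compare to the minimum allowed value ℏ/2:
ℏ/2 = 5.273e-35 J·s

Since ΔEΔt = 3.720e-34 J·s ≥ 5.273e-35 J·s = ℏ/2,
this satisfies the uncertainty relation.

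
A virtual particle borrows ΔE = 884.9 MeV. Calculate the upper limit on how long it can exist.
3.719 × 10^-25 s

Using the energy-time uncertainty principle:
ΔEΔt ≥ ℏ/2

For a virtual particle borrowing energy ΔE, the maximum lifetime is:
Δt_max = ℏ/(2ΔE)

Converting energy:
ΔE = 884.9 MeV = 1.418e-10 J

Δt_max = (1.055e-34 J·s) / (2 × 1.418e-10 J)
Δt_max = 3.719e-25 s = 3.719 × 10^-25 s

Virtual particles with higher borrowed energy exist for shorter times.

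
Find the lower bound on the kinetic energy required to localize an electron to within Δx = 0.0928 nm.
1.106 eV

Localizing a particle requires giving it sufficient momentum uncertainty:

1. From uncertainty principle: Δp ≥ ℏ/(2Δx)
   Δp_min = (1.055e-34 J·s) / (2 × 9.280e-11 m)
   Δp_min = 5.682e-25 kg·m/s

2. This momentum uncertainty corresponds to kinetic energy:
   KE ≈ (Δp)²/(2m) = (5.682e-25)²/(2 × 9.109e-31 kg)
   KE = 1.772e-19 J = 1.106 eV

Tighter localization requires more energy.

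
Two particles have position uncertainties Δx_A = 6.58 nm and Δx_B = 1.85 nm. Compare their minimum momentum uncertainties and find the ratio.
Particle B has the larger minimum momentum uncertainty, by a factor of 3.56.

For each particle, the minimum momentum uncertainty is Δp_min = ℏ/(2Δx):

Particle A: Δp_A = ℏ/(2×6.580e-09 m) = 8.013e-27 kg·m/s
Particle B: Δp_B = ℏ/(2×1.850e-09 m) = 2.850e-26 kg·m/s

Ratio: Δp_B/Δp_A = 3.56

Since Δp_min ∝ 1/Δx, the particle with smaller position uncertainty (B) has larger momentum uncertainty.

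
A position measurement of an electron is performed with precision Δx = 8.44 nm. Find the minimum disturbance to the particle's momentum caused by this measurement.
6.247 × 10^-27 kg·m/s

The uncertainty principle implies that measuring position disturbs momentum:
ΔxΔp ≥ ℏ/2

When we measure position with precision Δx, we necessarily introduce a momentum uncertainty:
Δp ≥ ℏ/(2Δx)
Δp_min = (1.055e-34 J·s) / (2 × 8.440e-09 m)
Δp_min = 6.247e-27 kg·m/s

The more precisely we measure position, the greater the momentum disturbance.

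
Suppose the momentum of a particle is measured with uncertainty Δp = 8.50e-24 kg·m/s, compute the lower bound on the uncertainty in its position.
6.203 pm

Using the Heisenberg uncertainty principle:
ΔxΔp ≥ ℏ/2

The minimum uncertainty in position is:
Δx_min = ℏ/(2Δp)
Δx_min = (1.055e-34 J·s) / (2 × 8.500e-24 kg·m/s)
Δx_min = 6.203e-12 m = 6.203 pm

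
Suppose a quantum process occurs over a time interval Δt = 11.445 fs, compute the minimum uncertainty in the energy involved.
28.755 meV

Using the energy-time uncertainty principle:
ΔEΔt ≥ ℏ/2

The minimum uncertainty in energy is:
ΔE_min = ℏ/(2Δt)
ΔE_min = (1.055e-34 J·s) / (2 × 1.145e-14 s)
ΔE_min = 4.607e-21 J = 28.755 meV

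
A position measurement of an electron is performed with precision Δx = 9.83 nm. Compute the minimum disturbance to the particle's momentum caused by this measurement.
5.364 × 10^-27 kg·m/s

The uncertainty principle implies that measuring position disturbs momentum:
ΔxΔp ≥ ℏ/2

When we measure position with precision Δx, we necessarily introduce a momentum uncertainty:
Δp ≥ ℏ/(2Δx)
Δp_min = (1.055e-34 J·s) / (2 × 9.830e-09 m)
Δp_min = 5.364e-27 kg·m/s

The more precisely we measure position, the greater the momentum disturbance.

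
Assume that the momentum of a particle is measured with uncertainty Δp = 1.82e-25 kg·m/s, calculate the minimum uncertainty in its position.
289.718 pm

Using the Heisenberg uncertainty principle:
ΔxΔp ≥ ℏ/2

The minimum uncertainty in position is:
Δx_min = ℏ/(2Δp)
Δx_min = (1.055e-34 J·s) / (2 × 1.820e-25 kg·m/s)
Δx_min = 2.897e-10 m = 289.718 pm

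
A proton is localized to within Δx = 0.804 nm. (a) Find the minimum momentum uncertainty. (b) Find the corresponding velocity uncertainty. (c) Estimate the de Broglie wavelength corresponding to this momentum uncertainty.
(a) Δp_min = 6.558 × 10^-26 kg·m/s
(b) Δv_min = 39.210 m/s
(c) λ_dB = 10.103 nm

Step-by-step:

(a) From the uncertainty principle:
Δp_min = ℏ/(2Δx) = (1.055e-34 J·s)/(2 × 8.040e-10 m) = 6.558e-26 kg·m/s

(b) The velocity uncertainty:
Δv = Δp/m = (6.558e-26 kg·m/s)/(1.673e-27 kg) = 3.921e+01 m/s = 39.210 m/s

(c) The de Broglie wavelength for this momentum:
λ = h/p = (6.626e-34 J·s)/(6.558e-26 kg·m/s) = 1.010e-08 m = 10.103 nm

Note: The de Broglie wavelength is comparable to the localization size, as expected from wave-particle duality.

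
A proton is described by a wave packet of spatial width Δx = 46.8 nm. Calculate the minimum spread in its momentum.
1.127 × 10^-27 kg·m/s

For a wave packet, the spatial width Δx and momentum spread Δp are related by the uncertainty principle:
ΔxΔp ≥ ℏ/2

The minimum momentum spread is:
Δp_min = ℏ/(2Δx)
Δp_min = (1.055e-34 J·s) / (2 × 4.680e-08 m)
Δp_min = 1.127e-27 kg·m/s

A wave packet cannot have both a well-defined position and well-defined momentum.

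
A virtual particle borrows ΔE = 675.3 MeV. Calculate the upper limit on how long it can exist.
4.873 × 10^-25 s

Using the energy-time uncertainty principle:
ΔEΔt ≥ ℏ/2

For a virtual particle borrowing energy ΔE, the maximum lifetime is:
Δt_max = ℏ/(2ΔE)

Converting energy:
ΔE = 675.3 MeV = 1.082e-10 J

Δt_max = (1.055e-34 J·s) / (2 × 1.082e-10 J)
Δt_max = 4.873e-25 s = 4.873 × 10^-25 s

Virtual particles with higher borrowed energy exist for shorter times.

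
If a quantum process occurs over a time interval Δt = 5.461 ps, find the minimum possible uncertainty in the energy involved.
60.265 μeV

Using the energy-time uncertainty principle:
ΔEΔt ≥ ℏ/2

The minimum uncertainty in energy is:
ΔE_min = ℏ/(2Δt)
ΔE_min = (1.055e-34 J·s) / (2 × 5.461e-12 s)
ΔE_min = 9.655e-24 J = 60.265 μeV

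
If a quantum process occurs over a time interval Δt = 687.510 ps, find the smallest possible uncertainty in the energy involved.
478.693 neV

Using the energy-time uncertainty principle:
ΔEΔt ≥ ℏ/2

The minimum uncertainty in energy is:
ΔE_min = ℏ/(2Δt)
ΔE_min = (1.055e-34 J·s) / (2 × 6.875e-10 s)
ΔE_min = 7.670e-26 J = 478.693 neV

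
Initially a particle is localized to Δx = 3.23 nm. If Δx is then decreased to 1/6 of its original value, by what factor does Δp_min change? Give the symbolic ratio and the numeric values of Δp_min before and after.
Original Δp_min = 1.632 × 10^-26 kg·m/s; new Δp'_min = 9.795 × 10^-26 kg·m/s; ratio Δp'_min/Δp_min = 6.

From the uncertainty principle ΔxΔp ≥ ℏ/2, the minimum momentum uncertainty is Δp_min = ℏ/(2Δx).

Original (Δx = 3.23 nm = 3.230e-09 m):
Δp_min = (1.055e-34 J·s)/(2 × 3.230e-09 m) = 1.632e-26 kg·m/s

When Δx → (1/6)Δx:
Δp'_min = ℏ/(2 × (1/6)Δx) = 6 × ℏ/(2Δx) = 6 × Δp_min
Δp'_min = 6 × 1.632e-26 kg·m/s = 9.795e-26 kg·m/s

Since Δp_min ∝ 1/Δx, when Δx is decreased to 1/6 of its original value, Δp_min increases to 6 times its original value.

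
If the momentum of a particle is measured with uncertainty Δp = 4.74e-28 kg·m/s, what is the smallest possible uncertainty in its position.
111.242 nm

Using the Heisenberg uncertainty principle:
ΔxΔp ≥ ℏ/2

The minimum uncertainty in position is:
Δx_min = ℏ/(2Δp)
Δx_min = (1.055e-34 J·s) / (2 × 4.740e-28 kg·m/s)
Δx_min = 1.112e-07 m = 111.242 nm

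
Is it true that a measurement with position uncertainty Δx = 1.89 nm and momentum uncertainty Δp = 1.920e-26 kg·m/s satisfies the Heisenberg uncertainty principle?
No, it violates the uncertainty principle (impossible measurement).

Calculate the product ΔxΔp:
ΔxΔp = (1.890e-09 m) × (1.920e-26 kg·m/s)
ΔxΔp = 3.629e-35 J·s

Compare to the minimum allowed value ℏ/2:
ℏ/2 = 5.273e-35 J·s

Since ΔxΔp = 3.629e-35 J·s < 5.273e-35 J·s = ℏ/2,
the measurement violates the uncertainty principle.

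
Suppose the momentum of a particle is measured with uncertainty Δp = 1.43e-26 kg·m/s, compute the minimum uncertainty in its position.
3.687 nm

Using the Heisenberg uncertainty principle:
ΔxΔp ≥ ℏ/2

The minimum uncertainty in position is:
Δx_min = ℏ/(2Δp)
Δx_min = (1.055e-34 J·s) / (2 × 1.430e-26 kg·m/s)
Δx_min = 3.687e-09 m = 3.687 nm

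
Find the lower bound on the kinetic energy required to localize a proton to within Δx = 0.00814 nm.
78.290 meV

Localizing a particle requires giving it sufficient momentum uncertainty:

1. From uncertainty principle: Δp ≥ ℏ/(2Δx)
   Δp_min = (1.055e-34 J·s) / (2 × 8.140e-12 m)
   Δp_min = 6.478e-24 kg·m/s

2. This momentum uncertainty corresponds to kinetic energy:
   KE ≈ (Δp)²/(2m) = (6.478e-24)²/(2 × 1.673e-27 kg)
   KE = 1.254e-20 J = 78.290 meV

Tighter localization requires more energy.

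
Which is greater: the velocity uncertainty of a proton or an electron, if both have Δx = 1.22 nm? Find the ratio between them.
The electron has the larger minimum velocity uncertainty, by a ratio of 1836.2.

For both particles, Δp_min = ℏ/(2Δx) = 4.322e-26 kg·m/s (same for both).

The velocity uncertainty is Δv = Δp/m:
- proton: Δv = 4.322e-26 / 1.673e-27 = 2.584e+01 m/s = 25.840 m/s
- electron: Δv = 4.322e-26 / 9.109e-31 = 4.745e+04 m/s = 47.446 km/s

Ratio: 4.745e+04 / 2.584e+01 = 1836.2

The lighter particle has larger velocity uncertainty because Δv ∝ 1/m.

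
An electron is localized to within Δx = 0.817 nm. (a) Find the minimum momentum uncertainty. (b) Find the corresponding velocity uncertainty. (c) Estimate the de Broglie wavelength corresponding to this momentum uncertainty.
(a) Δp_min = 6.454 × 10^-26 kg·m/s
(b) Δv_min = 70.849 km/s
(c) λ_dB = 10.267 nm

Step-by-step:

(a) From the uncertainty principle:
Δp_min = ℏ/(2Δx) = (1.055e-34 J·s)/(2 × 8.170e-10 m) = 6.454e-26 kg·m/s

(b) The velocity uncertainty:
Δv = Δp/m = (6.454e-26 kg·m/s)/(9.109e-31 kg) = 7.085e+04 m/s = 70.849 km/s

(c) The de Broglie wavelength for this momentum:
λ = h/p = (6.626e-34 J·s)/(6.454e-26 kg·m/s) = 1.027e-08 m = 10.267 nm

Note: The de Broglie wavelength is comparable to the localization size, as expected from wave-particle duality.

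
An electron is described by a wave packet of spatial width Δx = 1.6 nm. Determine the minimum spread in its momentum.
3.296 × 10^-26 kg·m/s

For a wave packet, the spatial width Δx and momentum spread Δp are related by the uncertainty principle:
ΔxΔp ≥ ℏ/2

The minimum momentum spread is:
Δp_min = ℏ/(2Δx)
Δp_min = (1.055e-34 J·s) / (2 × 1.600e-09 m)
Δp_min = 3.296e-26 kg·m/s

A wave packet cannot have both a well-defined position and well-defined momentum.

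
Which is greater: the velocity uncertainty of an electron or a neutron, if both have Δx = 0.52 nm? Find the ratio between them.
The electron has the larger minimum velocity uncertainty, by a ratio of 1838.7.

For both particles, Δp_min = ℏ/(2Δx) = 1.014e-25 kg·m/s (same for both).

The velocity uncertainty is Δv = Δp/m:
- electron: Δv = 1.014e-25 / 9.109e-31 = 1.113e+05 m/s = 111.315 km/s
- neutron: Δv = 1.014e-25 / 1.675e-27 = 6.054e+01 m/s = 60.541 m/s

Ratio: 1.113e+05 / 6.054e+01 = 1838.7

The lighter particle has larger velocity uncertainty because Δv ∝ 1/m.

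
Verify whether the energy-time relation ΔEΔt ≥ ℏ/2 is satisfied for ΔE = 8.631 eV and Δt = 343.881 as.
Yes, it satisfies the uncertainty relation.

Calculate the product ΔEΔt:
ΔE = 8.631 eV = 1.383e-18 J
ΔEΔt = (1.383e-18 J) × (3.439e-16 s)
ΔEΔt = 4.755e-34 J·s

Compare to the minimum allowed value ℏ/2:
ℏ/2 = 5.273e-35 J·s

Since ΔEΔt = 4.755e-34 J·s ≥ 5.273e-35 J·s = ℏ/2,
this satisfies the uncertainty relation.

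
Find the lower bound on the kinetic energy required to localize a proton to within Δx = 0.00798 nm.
81.461 meV

Localizing a particle requires giving it sufficient momentum uncertainty:

1. From uncertainty principle: Δp ≥ ℏ/(2Δx)
   Δp_min = (1.055e-34 J·s) / (2 × 7.980e-12 m)
   Δp_min = 6.608e-24 kg·m/s

2. This momentum uncertainty corresponds to kinetic energy:
   KE ≈ (Δp)²/(2m) = (6.608e-24)²/(2 × 1.673e-27 kg)
   KE = 1.305e-20 J = 81.461 meV

Tighter localization requires more energy.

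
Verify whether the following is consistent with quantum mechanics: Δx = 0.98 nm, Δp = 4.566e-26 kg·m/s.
No, it violates the uncertainty principle (impossible measurement).

Calculate the product ΔxΔp:
ΔxΔp = (9.800e-10 m) × (4.566e-26 kg·m/s)
ΔxΔp = 4.475e-35 J·s

Compare to the minimum allowed value ℏ/2:
ℏ/2 = 5.273e-35 J·s

Since ΔxΔp = 4.475e-35 J·s < 5.273e-35 J·s = ℏ/2,
the measurement violates the uncertainty principle.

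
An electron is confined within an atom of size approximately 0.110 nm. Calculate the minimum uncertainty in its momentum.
4.794 × 10^-25 kg·m/s

Using the Heisenberg uncertainty principle:
ΔxΔp ≥ ℏ/2

With Δx ≈ L = 1.100e-10 m (the confinement size):
Δp_min = ℏ/(2Δx)
Δp_min = (1.055e-34 J·s) / (2 × 1.100e-10 m)
Δp_min = 4.794e-25 kg·m/s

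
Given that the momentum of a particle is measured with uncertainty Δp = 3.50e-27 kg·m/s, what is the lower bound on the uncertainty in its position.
15.065 nm

Using the Heisenberg uncertainty principle:
ΔxΔp ≥ ℏ/2

The minimum uncertainty in position is:
Δx_min = ℏ/(2Δp)
Δx_min = (1.055e-34 J·s) / (2 × 3.500e-27 kg·m/s)
Δx_min = 1.507e-08 m = 15.065 nm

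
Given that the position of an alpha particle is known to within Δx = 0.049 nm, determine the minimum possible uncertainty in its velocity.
161.949 m/s

Using the Heisenberg uncertainty principle and Δp = mΔv:
ΔxΔp ≥ ℏ/2
Δx(mΔv) ≥ ℏ/2

The minimum uncertainty in velocity is:
Δv_min = ℏ/(2mΔx)
Δv_min = (1.055e-34 J·s) / (2 × 6.645e-27 kg × 4.900e-11 m)
Δv_min = 1.619e+02 m/s = 161.949 m/s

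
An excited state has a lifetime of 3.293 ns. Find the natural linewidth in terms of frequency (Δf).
24.166 MHz

Using the energy-time uncertainty principle and E = hf:
ΔEΔt ≥ ℏ/2
hΔf·Δt ≥ ℏ/2

The minimum frequency uncertainty is:
Δf = ℏ/(2hτ) = 1/(4πτ)
Δf = 1/(4π × 3.293e-09 s)
Δf = 2.417e+07 Hz = 24.166 MHz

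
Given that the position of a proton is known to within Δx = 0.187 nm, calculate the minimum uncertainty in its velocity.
168.580 m/s

Using the Heisenberg uncertainty principle and Δp = mΔv:
ΔxΔp ≥ ℏ/2
Δx(mΔv) ≥ ℏ/2

The minimum uncertainty in velocity is:
Δv_min = ℏ/(2mΔx)
Δv_min = (1.055e-34 J·s) / (2 × 1.673e-27 kg × 1.870e-10 m)
Δv_min = 1.686e+02 m/s = 168.580 m/s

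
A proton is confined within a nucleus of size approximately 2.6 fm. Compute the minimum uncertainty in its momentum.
2.028 × 10^-20 kg·m/s

Using the Heisenberg uncertainty principle:
ΔxΔp ≥ ℏ/2

With Δx ≈ L = 2.600e-15 m (the confinement size):
Δp_min = ℏ/(2Δx)
Δp_min = (1.055e-34 J·s) / (2 × 2.600e-15 m)
Δp_min = 2.028e-20 kg·m/s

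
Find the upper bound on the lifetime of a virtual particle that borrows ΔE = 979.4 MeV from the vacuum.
3.360 × 10^-25 s

Using the energy-time uncertainty principle:
ΔEΔt ≥ ℏ/2

For a virtual particle borrowing energy ΔE, the maximum lifetime is:
Δt_max = ℏ/(2ΔE)

Converting energy:
ΔE = 979.4 MeV = 1.569e-10 J

Δt_max = (1.055e-34 J·s) / (2 × 1.569e-10 J)
Δt_max = 3.360e-25 s = 3.360 × 10^-25 s

Virtual particles with higher borrowed energy exist for shorter times.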